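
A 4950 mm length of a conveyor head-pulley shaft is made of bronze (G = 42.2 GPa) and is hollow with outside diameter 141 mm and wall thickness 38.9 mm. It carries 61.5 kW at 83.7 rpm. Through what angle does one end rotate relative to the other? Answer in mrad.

ω = 2π·83.7/60 = 8.765 rad/s, so T = P/ω = 61.5×10³ / 8.765 = 7017 N·m.
J = π(d_o⁴ − d_i⁴)/32 = π(0.141⁴ − 0.0632⁴)/32 = 3.724×10^-5 m⁴.
θ = T·L/(G·J) = 7017 × 4.95 / (42.2×10⁹ × 3.724×10^-5) = 0.02210 rad.

22.1 mrad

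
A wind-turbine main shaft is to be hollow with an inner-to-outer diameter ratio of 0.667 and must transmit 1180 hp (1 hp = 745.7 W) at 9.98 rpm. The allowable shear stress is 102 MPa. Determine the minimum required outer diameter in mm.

374 mm

ω = 2π·9.98/60 = 1.045 rad/s, so T = P/ω = 1180×745.7 / 1.045 = 842000 N·m.
For a hollow shaft with d_i/d_o = 0.667: τ_max = 16T/(π d_o³ (1−k⁴)), so d_o = [16T/(π τ_allow (1−k⁴))]^(1/3) = [16·842000/(π·1.02×10^8·0.8021)]^(1/3) = 0.3742 m.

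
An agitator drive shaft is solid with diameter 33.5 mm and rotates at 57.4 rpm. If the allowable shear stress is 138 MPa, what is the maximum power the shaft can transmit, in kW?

J = πd⁴/32 = π(0.0335)⁴/32 = 1.236×10^-7 m⁴.
T_max = τ_allow·J/r = 1.38×10^8 × 1.236×10^-7 / 0.0168 = 1019 N·m.
ω = 2π·57.4/60 = 6.011 rad/s, so P_max = T_max·ω = 6123 W.

6.12 kW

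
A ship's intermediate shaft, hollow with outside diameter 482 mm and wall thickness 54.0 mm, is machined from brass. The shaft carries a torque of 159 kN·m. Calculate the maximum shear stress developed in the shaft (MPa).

J = π(d_o⁴ − d_i⁴)/32 = π(0.482⁴ − 0.374⁴)/32 = 3.378×10^-3 m⁴.
τ_max = T·r/J = 159000 × 0.241 / 3.378×10^-3 = 1.134×10^7 Pa.

11.3 MPa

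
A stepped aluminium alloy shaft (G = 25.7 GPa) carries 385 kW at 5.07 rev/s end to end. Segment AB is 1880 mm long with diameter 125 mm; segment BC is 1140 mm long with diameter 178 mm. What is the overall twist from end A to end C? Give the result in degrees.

2.43°

ω = 2π·5.07 = 31.86 rad/s, so T = P/ω = 385×10³ / 31.86 = 12090 N·m.
J_AB = π(0.125)⁴/32 = 2.40×10^-5 m⁴; J_BC = π(0.178)⁴/32 = 9.86×10^-5 m⁴.
θ = (T/G)·Σ L_i/J_i = (12090/25.7×10⁹)·(1.88/2.40×10^-5 + 1.14/9.86×10^-5) = 0.04233 rad.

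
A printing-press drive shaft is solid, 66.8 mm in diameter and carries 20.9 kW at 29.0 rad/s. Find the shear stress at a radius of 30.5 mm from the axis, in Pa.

1.12e7 Pa

ω = 29.0 rad/s, so T = P/ω = 20.9×10³ / 29.00 = 720.7 N·m.
J = πd⁴/32 = π(0.0668)⁴/32 = 1.955×10^-6 m⁴.
Shear stress varies linearly with radius: τ = T·r/J = 720.7 × 0.0305 / 1.955×10^-6 = 1.124×10^7 Pa.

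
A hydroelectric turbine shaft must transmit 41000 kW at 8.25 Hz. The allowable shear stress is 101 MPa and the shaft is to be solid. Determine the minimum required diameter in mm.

342 mm

ω = 2π·8.25 = 51.84 rad/s, so T = P/ω = 41000×10³ / 51.84 = 791000 N·m.
For a solid shaft τ_max = 16T/(πd³), so d = (16T/(π τ_allow))^(1/3) = (16·791000/(π·1.01×10^8))^(1/3) = 0.3417 m.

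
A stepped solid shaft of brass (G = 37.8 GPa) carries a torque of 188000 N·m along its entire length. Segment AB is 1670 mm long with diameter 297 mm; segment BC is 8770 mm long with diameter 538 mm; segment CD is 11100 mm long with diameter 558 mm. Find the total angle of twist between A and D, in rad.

J_AB = π(0.297)⁴/32 = 7.64×10^-4 m⁴; J_BC = π(0.538)⁴/32 = 8.22×10^-3 m⁴; J_CD = π(0.558)⁴/32 = 9.52×10^-3 m⁴.
θ = (T/G)·Σ L_i/J_i = (188000/37.8×10⁹)·(1.67/7.64×10^-4 + 8.77/8.22×10^-3 + 11.1/9.52×10^-3) = 0.02198 rad.

0.0220 rad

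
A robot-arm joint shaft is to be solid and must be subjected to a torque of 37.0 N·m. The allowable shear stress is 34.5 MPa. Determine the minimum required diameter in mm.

17.6 mm

For a solid shaft τ_max = 16T/(πd³), so d = (16T/(π τ_allow))^(1/3) = (16·37.00/(π·3.45×10^7))^(1/3) = 0.01761 m.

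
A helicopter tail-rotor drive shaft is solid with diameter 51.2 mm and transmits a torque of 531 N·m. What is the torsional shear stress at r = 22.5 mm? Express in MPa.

J = πd⁴/32 = π(0.0512)⁴/32 = 6.747×10^-7 m⁴.
Shear stress varies linearly with radius: τ = T·r/J = 531.0 × 0.0225 / 6.747×10^-7 = 1.771×10^7 Pa.

17.7 MPa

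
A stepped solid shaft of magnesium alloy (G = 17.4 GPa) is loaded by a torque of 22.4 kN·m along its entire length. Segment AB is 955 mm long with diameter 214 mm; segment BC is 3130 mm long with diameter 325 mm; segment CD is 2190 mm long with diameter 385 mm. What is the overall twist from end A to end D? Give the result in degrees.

J_AB = π(0.214)⁴/32 = 2.06×10^-4 m⁴; J_BC = π(0.325)⁴/32 = 1.10×10^-3 m⁴; J_CD = π(0.385)⁴/32 = 2.16×10^-3 m⁴.
θ = (T/G)·Σ L_i/J_i = (22400/17.4×10⁹)·(0.955/2.06×10^-4 + 3.13/1.10×10^-3 + 2.19/2.16×10^-3) = 0.01096 rad.

0.628°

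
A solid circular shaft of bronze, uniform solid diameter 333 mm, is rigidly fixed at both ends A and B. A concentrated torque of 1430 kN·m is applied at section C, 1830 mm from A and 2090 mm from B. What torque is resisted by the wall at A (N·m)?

762000 N·m

With uniform GJ and both ends fixed, compatibility θ_AC = θ_CB gives T_A·a = T_B·b, together with T_A + T_B = T₀.
T_A = T₀·b/(a+b) = 1.430e6·2090/3920 = 762400 N·m; T_B = 667600 N·m.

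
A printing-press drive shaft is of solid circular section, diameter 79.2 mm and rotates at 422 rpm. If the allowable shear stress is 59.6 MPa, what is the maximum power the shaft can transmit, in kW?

J = πd⁴/32 = π(0.0792)⁴/32 = 3.863×10^-6 m⁴.
T_max = τ_allow·J/r = 5.96×10^7 × 3.863×10^-6 / 0.0396 = 5814 N·m.
ω = 2π·422/60 = 44.19 rad/s, so P_max = T_max·ω = 2.569×10^5 W.

257 kW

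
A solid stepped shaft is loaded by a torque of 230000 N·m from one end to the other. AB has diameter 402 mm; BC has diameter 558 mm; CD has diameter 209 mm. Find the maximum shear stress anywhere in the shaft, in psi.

Under the same torque, τ_max = 16T/(πd³) is largest where d is smallest — segment CD (d = 209 mm).
τ_max = 16·230000/(π·(0.209)³) = 1.283×10^8 Pa.

18600 psi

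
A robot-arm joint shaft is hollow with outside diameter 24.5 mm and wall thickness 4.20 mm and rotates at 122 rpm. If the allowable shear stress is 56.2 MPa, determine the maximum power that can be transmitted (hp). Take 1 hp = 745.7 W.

J = π(d_o⁴ − d_i⁴)/32 = π(0.0245⁴ − 0.0161⁴)/32 = 2.878×10^-8 m⁴.
T_max = τ_allow·J/r = 5.62×10^7 × 2.878×10^-8 / 0.0123 = 132.0 N·m.
ω = 2π·122/60 = 12.78 rad/s, so P_max = T_max·ω = 1687 W.

2.26 hp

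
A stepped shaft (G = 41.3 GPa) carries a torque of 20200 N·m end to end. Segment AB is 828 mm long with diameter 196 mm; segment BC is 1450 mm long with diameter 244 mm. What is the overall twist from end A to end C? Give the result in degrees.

0.277°

J_AB = π(0.196)⁴/32 = 1.45×10^-4 m⁴; J_BC = π(0.244)⁴/32 = 3.48×10^-4 m⁴.
θ = (T/G)·Σ L_i/J_i = (20200/41.3×10⁹)·(0.828/1.45×10^-4 + 1.45/3.48×10^-4) = 4.833×10^-3 rad.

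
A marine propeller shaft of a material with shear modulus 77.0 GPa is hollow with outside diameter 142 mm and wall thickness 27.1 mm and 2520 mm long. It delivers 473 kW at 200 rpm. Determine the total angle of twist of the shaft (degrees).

ω = 2π·200/60 = 20.94 rad/s, so T = P/ω = 473×10³ / 20.94 = 22580 N·m.
J = π(d_o⁴ − d_i⁴)/32 = π(0.142⁴ − 0.0878⁴)/32 = 3.408×10^-5 m⁴.
θ = T·L/(G·J) = 22580 × 2.52 / (77.0×10⁹ × 3.408×10^-5) = 0.02169 rad.

1.24°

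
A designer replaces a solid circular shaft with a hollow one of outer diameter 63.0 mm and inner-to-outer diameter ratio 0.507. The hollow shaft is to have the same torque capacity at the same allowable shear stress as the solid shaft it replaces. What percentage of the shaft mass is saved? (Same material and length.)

Equal τ_max and T ⇒ the solid shaft needs d_s³ = d_o³(1−k⁴), so d_s = 63.0·(1−0.507⁴)^(1/3) = 61.58 mm.
Area ratio A_h/A_s = d_o²(1−k²)/d_s² = (1−k²)/(1−k⁴)^(2/3) = 0.7776.
Mass saving = 1 − 0.7776 = 22.2 %.

22.2 %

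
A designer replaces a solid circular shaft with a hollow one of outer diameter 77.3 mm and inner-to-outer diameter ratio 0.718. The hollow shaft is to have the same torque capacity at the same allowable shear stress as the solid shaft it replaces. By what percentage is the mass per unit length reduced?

Equal τ_max and T ⇒ the solid shaft needs d_s³ = d_o³(1−k⁴), so d_s = 77.3·(1−0.718⁴)^(1/3) = 69.74 mm.
Area ratio A_h/A_s = d_o²(1−k²)/d_s² = (1−k²)/(1−k⁴)^(2/3) = 0.5953.
Mass saving = 1 − 0.5953 = 40.5 %.

40.5 %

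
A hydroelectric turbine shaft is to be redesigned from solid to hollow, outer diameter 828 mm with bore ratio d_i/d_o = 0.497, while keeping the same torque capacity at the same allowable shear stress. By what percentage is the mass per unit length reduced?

Equal τ_max and T ⇒ the solid shaft needs d_s³ = d_o³(1−k⁴), so d_s = 828·(1−0.497⁴)^(1/3) = 810.8 mm.
Area ratio A_h/A_s = d_o²(1−k²)/d_s² = (1−k²)/(1−k⁴)^(2/3) = 0.7853.
Mass saving = 1 − 0.7853 = 21.5 %.

21.5 %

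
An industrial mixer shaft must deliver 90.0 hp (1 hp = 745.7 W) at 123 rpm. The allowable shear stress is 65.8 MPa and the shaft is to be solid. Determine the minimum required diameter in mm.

ω = 2π·123/60 = 12.88 rad/s, so T = P/ω = 90.0×745.7 / 12.88 = 5210 N·m.
For a solid shaft τ_max = 16T/(πd³), so d = (16T/(π τ_allow))^(1/3) = (16·5210/(π·6.58×10^7))^(1/3) = 0.07388 m.

73.9 mm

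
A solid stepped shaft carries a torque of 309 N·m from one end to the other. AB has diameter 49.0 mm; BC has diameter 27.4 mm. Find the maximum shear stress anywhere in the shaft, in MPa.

Under the same torque, τ_max = 16T/(πd³) is largest where d is smallest — segment BC (d = 27.4 mm).
τ_max = 16·309.0/(π·(0.0274)³) = 7.650×10^7 Pa.

76.5 MPa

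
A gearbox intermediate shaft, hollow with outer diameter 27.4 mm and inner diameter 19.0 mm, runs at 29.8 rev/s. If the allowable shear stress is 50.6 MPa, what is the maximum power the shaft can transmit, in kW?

29.4 kW

J = π(d_o⁴ − d_i⁴)/32 = π(0.0274⁴ − 0.0190⁴)/32 = 4.254×10^-8 m⁴.
T_max = τ_allow·J/r = 5.06×10^7 × 4.254×10^-8 / 0.0137 = 157.1 N·m.
ω = 2π·29.8 = 187.2 rad/s, so P_max = T_max·ω = 2.942×10^4 W.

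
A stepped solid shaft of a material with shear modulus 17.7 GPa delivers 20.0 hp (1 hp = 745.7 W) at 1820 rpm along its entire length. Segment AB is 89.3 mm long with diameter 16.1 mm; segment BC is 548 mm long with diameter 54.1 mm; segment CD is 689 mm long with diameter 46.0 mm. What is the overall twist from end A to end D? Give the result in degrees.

ω = 2π·1820/60 = 190.6 rad/s, so T = P/ω = 20.0×745.7 / 190.6 = 78.25 N·m.
J_AB = π(0.0161)⁴/32 = 6.60×10^-9 m⁴; J_BC = π(0.0541)⁴/32 = 8.41×10^-7 m⁴; J_CD = π(0.0460)⁴/32 = 4.40×10^-7 m⁴.
θ = (T/G)·Σ L_i/J_i = (78.25/17.7×10⁹)·(0.0893/6.60×10^-9 + 0.548/8.41×10^-7 + 0.689/4.40×10^-7) = 0.06966 rad.

3.99°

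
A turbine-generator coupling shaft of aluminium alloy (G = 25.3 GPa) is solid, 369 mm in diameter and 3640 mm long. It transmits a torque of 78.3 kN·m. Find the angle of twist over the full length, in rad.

J = πd⁴/32 = π(0.369)⁴/32 = 1.820×10^-3 m⁴.
θ = T·L/(G·J) = 78300 × 3.64 / (25.3×10⁹ × 1.820×10^-3) = 6.189×10^-3 rad.

0.00619 rad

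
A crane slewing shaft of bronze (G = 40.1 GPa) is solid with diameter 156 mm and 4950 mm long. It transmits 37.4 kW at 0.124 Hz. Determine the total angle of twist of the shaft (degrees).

5.84°

ω = 2π·0.124 = 0.7791 rad/s, so T = P/ω = 37.4×10³ / 0.7791 = 48000 N·m.
J = πd⁴/32 = π(0.156)⁴/32 = 5.814×10^-5 m⁴.
θ = T·L/(G·J) = 48000 × 4.95 / (40.1×10⁹ × 5.814×10^-5) = 0.1019 rad.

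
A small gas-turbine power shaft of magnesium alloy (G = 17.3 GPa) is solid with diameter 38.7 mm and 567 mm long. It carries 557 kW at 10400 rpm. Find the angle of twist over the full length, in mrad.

ω = 2π·10400/60 = 1089 rad/s, so T = P/ω = 557×10³ / 1089 = 511.4 N·m.
J = πd⁴/32 = π(0.0387)⁴/32 = 2.202×10^-7 m⁴.
θ = T·L/(G·J) = 511.4 × 0.567 / (17.3×10⁹ × 2.202×10^-7) = 0.07612 rad.

76.1 mrad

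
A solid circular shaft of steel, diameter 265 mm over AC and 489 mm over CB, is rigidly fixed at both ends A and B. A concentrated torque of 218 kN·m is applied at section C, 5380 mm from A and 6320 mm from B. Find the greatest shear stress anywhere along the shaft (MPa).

8.62 MPa

Compatibility: T_A·a/J_AC = T_B·b/J_CB with T_A + T_B = T₀.
J_AC = 4.84×10^-4 m⁴, J_CB = 5.61×10^-3 m⁴, so T_A = T₀·(J_AC/a)/((J_AC/a)+(J_CB/b)) = 20060 N·m, T_B = 197900 N·m.
τ in each portion: τ_AC = 5.49×10^6 Pa, τ_CB = 8.62×10^6 Pa; maximum is in CB.
τ_max = T_CB·r/J = 197900·0.244/5.61×10^-3 = 8.622×10^6 Pa.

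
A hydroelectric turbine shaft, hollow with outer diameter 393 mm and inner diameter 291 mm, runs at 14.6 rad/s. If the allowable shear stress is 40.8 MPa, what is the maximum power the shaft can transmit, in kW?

J = π(d_o⁴ − d_i⁴)/32 = π(0.393⁴ − 0.291⁴)/32 = 1.638×10^-3 m⁴.
T_max = τ_allow·J/r = 4.08×10^7 × 1.638×10^-3 / 0.197 = 340100 N·m.
ω = 14.6 rad/s, so P_max = T_max·ω = 4.965×10^6 W.

4970 kW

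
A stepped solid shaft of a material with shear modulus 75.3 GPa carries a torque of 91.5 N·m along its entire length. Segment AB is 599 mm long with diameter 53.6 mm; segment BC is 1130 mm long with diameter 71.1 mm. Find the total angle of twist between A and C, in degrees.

0.0828°

J_AB = π(0.0536)⁴/32 = 8.10×10^-7 m⁴; J_BC = π(0.0711)⁴/32 = 2.51×10^-6 m⁴.
θ = (T/G)·Σ L_i/J_i = (91.50/75.3×10⁹)·(0.599/8.10×10^-7 + 1.13/2.51×10^-6) = 1.446×10^-3 rad.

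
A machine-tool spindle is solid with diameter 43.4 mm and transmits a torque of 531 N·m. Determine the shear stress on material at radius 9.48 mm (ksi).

2.10 ksi

J = πd⁴/32 = π(0.0434)⁴/32 = 3.483×10^-7 m⁴.
Shear stress varies linearly with radius: τ = T·r/J = 531.0 × 0.00948 / 3.483×10^-7 = 1.445×10^7 Pa.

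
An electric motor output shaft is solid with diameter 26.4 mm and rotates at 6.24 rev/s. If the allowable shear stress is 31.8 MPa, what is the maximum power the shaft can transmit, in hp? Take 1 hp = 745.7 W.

6.04 hp

J = πd⁴/32 = π(0.0264)⁴/32 = 4.769×10^-8 m⁴.
T_max = τ_allow·J/r = 3.18×10^7 × 4.769×10^-8 / 0.0132 = 114.9 N·m.
ω = 2π·6.24 = 39.21 rad/s, so P_max = T_max·ω = 4504 W.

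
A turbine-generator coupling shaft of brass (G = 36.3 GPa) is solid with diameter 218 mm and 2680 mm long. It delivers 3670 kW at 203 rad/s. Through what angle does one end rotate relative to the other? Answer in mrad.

6.02 mrad

ω = 203 rad/s, so T = P/ω = 3670×10³ / 203.0 = 18080 N·m.
J = πd⁴/32 = π(0.218)⁴/32 = 2.217×10^-4 m⁴.
θ = T·L/(G·J) = 18080 × 2.68 / (36.3×10⁹ × 2.217×10^-4) = 6.020×10^-3 rad.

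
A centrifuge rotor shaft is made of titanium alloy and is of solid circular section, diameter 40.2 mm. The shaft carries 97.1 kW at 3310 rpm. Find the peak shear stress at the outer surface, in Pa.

2.20e7 Pa

ω = 2π·3310/60 = 346.6 rad/s, so T = P/ω = 97.1×10³ / 346.6 = 280.1 N·m.
J = πd⁴/32 = π(0.0402)⁴/32 = 2.564×10^-7 m⁴.
τ_max = T·r/J = 280.1 × 0.0201 / 2.564×10^-7 = 2.196×10^7 Pa.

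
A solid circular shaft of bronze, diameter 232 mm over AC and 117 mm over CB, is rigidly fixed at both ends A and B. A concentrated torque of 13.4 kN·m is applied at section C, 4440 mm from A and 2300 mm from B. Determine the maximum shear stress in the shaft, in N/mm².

Compatibility: T_A·a/J_AC = T_B·b/J_CB with T_A + T_B = T₀.
J_AC = 2.84×10^-4 m⁴, J_CB = 1.84×10^-5 m⁴, so T_A = T₀·(J_AC/a)/((J_AC/a)+(J_CB/b)) = 11910 N·m, T_B = 1487 N·m.
τ in each portion: τ_AC = 4.86×10^6 Pa, τ_CB = 4.73×10^6 Pa; maximum is in AC.
τ_max = T_AC·r/J = 11910·0.116/2.84×10^-4 = 4.859×10^6 Pa.

4.86 N/mm²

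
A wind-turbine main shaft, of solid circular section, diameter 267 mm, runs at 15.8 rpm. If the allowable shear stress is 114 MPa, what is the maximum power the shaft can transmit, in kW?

705 kW

J = πd⁴/32 = π(0.267)⁴/32 = 4.989×10^-4 m⁴.
T_max = τ_allow·J/r = 1.14×10^8 × 4.989×10^-4 / 0.134 = 426100 N·m.
ω = 2π·15.8/60 = 1.655 rad/s, so P_max = T_max·ω = 7.049×10^5 W.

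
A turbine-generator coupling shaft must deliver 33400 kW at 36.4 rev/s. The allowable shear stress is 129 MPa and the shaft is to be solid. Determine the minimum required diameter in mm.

ω = 2π·36.4 = 228.7 rad/s, so T = P/ω = 33400×10³ / 228.7 = 146000 N·m.
For a solid shaft τ_max = 16T/(πd³), so d = (16T/(π τ_allow))^(1/3) = (16·146000/(π·1.29×10^8))^(1/3) = 0.1793 m.

179 mm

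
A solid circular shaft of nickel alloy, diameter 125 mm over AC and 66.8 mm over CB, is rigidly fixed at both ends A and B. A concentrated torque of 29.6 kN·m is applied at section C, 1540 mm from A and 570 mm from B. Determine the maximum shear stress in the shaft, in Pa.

Compatibility: T_A·a/J_AC = T_B·b/J_CB with T_A + T_B = T₀.
J_AC = 2.40×10^-5 m⁴, J_CB = 1.95×10^-6 m⁴, so T_A = T₀·(J_AC/a)/((J_AC/a)+(J_CB/b)) = 24260 N·m, T_B = 5345 N·m.
τ in each portion: τ_AC = 6.32×10^7 Pa, τ_CB = 9.13×10^7 Pa; maximum is in CB.
τ_max = T_CB·r/J = 5345·0.0334/1.95×10^-6 = 9.132×10^7 Pa.

9.13e7 Pa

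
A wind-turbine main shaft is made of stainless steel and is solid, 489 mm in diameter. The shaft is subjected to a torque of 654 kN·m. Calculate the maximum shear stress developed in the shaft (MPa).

28.5 MPa

J = πd⁴/32 = π(0.489)⁴/32 = 5.614×10^-3 m⁴.
τ_max = T·r/J = 654000 × 0.244 / 5.614×10^-3 = 2.849×10^7 Pa.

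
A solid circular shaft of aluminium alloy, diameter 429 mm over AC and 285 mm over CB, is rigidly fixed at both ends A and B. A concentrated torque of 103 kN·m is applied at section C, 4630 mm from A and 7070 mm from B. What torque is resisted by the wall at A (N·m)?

91300 N·m

Compatibility: T_A·a/J_AC = T_B·b/J_CB with T_A + T_B = T₀.
J_AC = 3.33×10^-3 m⁴, J_CB = 6.48×10^-4 m⁴, so T_A = T₀·(J_AC/a)/((J_AC/a)+(J_CB/b)) = 91350 N·m, T_B = 11650 N·m.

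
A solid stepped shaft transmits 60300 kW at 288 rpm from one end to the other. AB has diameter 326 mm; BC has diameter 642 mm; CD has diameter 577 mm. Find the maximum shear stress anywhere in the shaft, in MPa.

294 MPa

ω = 2π·288/60 = 30.16 rad/s, so T = P/ω = 60300×10³ / 30.16 = 1.999e6 N·m.
Under the same torque, τ_max = 16T/(πd³) is largest where d is smallest — segment AB (d = 326 mm).
τ_max = 16·1.999e6/(π·(0.326)³) = 2.939×10^8 Pa.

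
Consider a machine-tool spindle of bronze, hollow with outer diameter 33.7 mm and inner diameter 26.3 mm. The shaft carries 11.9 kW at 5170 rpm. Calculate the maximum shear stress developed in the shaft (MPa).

ω = 2π·5170/60 = 541.4 rad/s, so T = P/ω = 11.9×10³ / 541.4 = 21.98 N·m.
J = π(d_o⁴ − d_i⁴)/32 = π(0.0337⁴ − 0.0263⁴)/32 = 7.965×10^-8 m⁴.
τ_max = T·r/J = 21.98 × 0.0169 / 7.965×10^-8 = 4.650×10^6 Pa.

4.65 MPa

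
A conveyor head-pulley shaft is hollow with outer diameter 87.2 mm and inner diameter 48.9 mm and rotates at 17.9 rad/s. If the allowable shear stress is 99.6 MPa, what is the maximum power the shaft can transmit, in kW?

J = π(d_o⁴ − d_i⁴)/32 = π(0.0872⁴ − 0.0489⁴)/32 = 5.115×10^-6 m⁴.
T_max = τ_allow·J/r = 9.96×10^7 × 5.115×10^-6 / 0.0436 = 11680 N·m.
ω = 17.9 rad/s, so P_max = T_max·ω = 2.092×10^5 W.

209 kW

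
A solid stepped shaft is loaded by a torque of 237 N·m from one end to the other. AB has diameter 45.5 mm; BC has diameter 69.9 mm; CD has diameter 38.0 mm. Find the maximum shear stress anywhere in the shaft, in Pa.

Under the same torque, τ_max = 16T/(πd³) is largest where d is smallest — segment CD (d = 38.0 mm).
τ_max = 16·237.0/(π·(0.0380)³) = 2.200×10^7 Pa.

2.20e7 Pa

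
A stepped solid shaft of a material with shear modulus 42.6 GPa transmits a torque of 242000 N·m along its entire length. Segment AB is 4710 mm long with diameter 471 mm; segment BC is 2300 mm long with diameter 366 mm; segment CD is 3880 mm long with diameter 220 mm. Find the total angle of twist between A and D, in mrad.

J_AB = π(0.471)⁴/32 = 4.83×10^-3 m⁴; J_BC = π(0.366)⁴/32 = 1.76×10^-3 m⁴; J_CD = π(0.220)⁴/32 = 2.30×10^-4 m⁴.
θ = (T/G)·Σ L_i/J_i = (242000/42.6×10⁹)·(4.71/4.83×10^-3 + 2.30/1.76×10^-3 + 3.88/2.30×10^-4) = 0.1088 rad.

109 mrad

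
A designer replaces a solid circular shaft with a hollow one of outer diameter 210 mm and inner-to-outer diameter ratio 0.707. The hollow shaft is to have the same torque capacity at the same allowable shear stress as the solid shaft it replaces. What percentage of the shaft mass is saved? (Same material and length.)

Equal τ_max and T ⇒ the solid shaft needs d_s³ = d_o³(1−k⁴), so d_s = 210·(1−0.707⁴)^(1/3) = 190.8 mm.
Area ratio A_h/A_s = d_o²(1−k²)/d_s² = (1−k²)/(1−k⁴)^(2/3) = 0.6058.
Mass saving = 1 − 0.6058 = 39.4 %.

39.4 %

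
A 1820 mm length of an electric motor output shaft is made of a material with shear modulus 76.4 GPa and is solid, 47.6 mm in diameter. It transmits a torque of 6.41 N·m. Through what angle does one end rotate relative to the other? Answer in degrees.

J = πd⁴/32 = π(0.0476)⁴/32 = 5.040×10^-7 m⁴.
θ = T·L/(G·J) = 6.410 × 1.82 / (76.4×10⁹ × 5.040×10^-7) = 3.030×10^-4 rad.

0.0174°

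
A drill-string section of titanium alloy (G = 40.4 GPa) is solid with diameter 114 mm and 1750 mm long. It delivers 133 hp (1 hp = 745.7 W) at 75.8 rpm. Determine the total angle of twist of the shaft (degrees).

1.87°

ω = 2π·75.8/60 = 7.938 rad/s, so T = P/ω = 133×745.7 / 7.938 = 12490 N·m.
J = πd⁴/32 = π(0.114)⁴/32 = 1.658×10^-5 m⁴.
θ = T·L/(G·J) = 12490 × 1.75 / (40.4×10⁹ × 1.658×10^-5) = 0.03264 rad.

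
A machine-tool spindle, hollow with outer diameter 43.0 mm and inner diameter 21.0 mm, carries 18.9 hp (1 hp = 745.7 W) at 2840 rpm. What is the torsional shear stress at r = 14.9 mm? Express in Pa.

2.23e6 Pa

ω = 2π·2840/60 = 297.4 rad/s, so T = P/ω = 18.9×745.7 / 297.4 = 47.39 N·m.
J = π(d_o⁴ − d_i⁴)/32 = π(0.0430⁴ − 0.0210⁴)/32 = 3.165×10^-7 m⁴.
Shear stress varies linearly with radius: τ = T·r/J = 47.39 × 0.0149 / 3.165×10^-7 = 2.231×10^6 Pa.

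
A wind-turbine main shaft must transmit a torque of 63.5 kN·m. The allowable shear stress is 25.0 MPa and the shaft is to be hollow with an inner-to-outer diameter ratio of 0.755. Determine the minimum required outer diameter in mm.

268 mm

For a hollow shaft with d_i/d_o = 0.755: τ_max = 16T/(π d_o³ (1−k⁴)), so d_o = [16T/(π τ_allow (1−k⁴))]^(1/3) = [16·63500/(π·2.50×10^7·0.6751)]^(1/3) = 0.2676 m.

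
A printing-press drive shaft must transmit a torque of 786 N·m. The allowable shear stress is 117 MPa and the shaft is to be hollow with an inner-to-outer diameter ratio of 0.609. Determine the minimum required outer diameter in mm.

34.1 mm

For a hollow shaft with d_i/d_o = 0.609: τ_max = 16T/(π d_o³ (1−k⁴)), so d_o = [16T/(π τ_allow (1−k⁴))]^(1/3) = [16·786.0/(π·1.17×10^8·0.8624)]^(1/3) = 0.03411 m.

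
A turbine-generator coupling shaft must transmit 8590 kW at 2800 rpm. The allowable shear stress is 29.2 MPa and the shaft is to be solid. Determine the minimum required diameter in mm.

ω = 2π·2800/60 = 293.2 rad/s, so T = P/ω = 8590×10³ / 293.2 = 29300 N·m.
For a solid shaft τ_max = 16T/(πd³), so d = (16T/(π τ_allow))^(1/3) = (16·29300/(π·2.92×10^7))^(1/3) = 0.1722 m.

172 mm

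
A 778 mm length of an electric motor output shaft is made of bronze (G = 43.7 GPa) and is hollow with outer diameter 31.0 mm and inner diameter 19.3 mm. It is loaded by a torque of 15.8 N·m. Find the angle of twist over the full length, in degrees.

J = π(d_o⁴ − d_i⁴)/32 = π(0.0310⁴ − 0.0193⁴)/32 = 7.704×10^-8 m⁴.
θ = T·L/(G·J) = 15.80 × 0.778 / (43.7×10⁹ × 7.704×10^-8) = 3.651×10^-3 rad.

0.209°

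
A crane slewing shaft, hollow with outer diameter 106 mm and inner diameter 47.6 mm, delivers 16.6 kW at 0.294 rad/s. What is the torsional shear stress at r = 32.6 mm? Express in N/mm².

155 N/mm²

ω = 0.294 rad/s, so T = P/ω = 16.6×10³ / 0.2940 = 56460 N·m.
J = π(d_o⁴ − d_i⁴)/32 = π(0.106⁴ − 0.0476⁴)/32 = 1.189×10^-5 m⁴.
Shear stress varies linearly with radius: τ = T·r/J = 56460 × 0.0326 / 1.189×10^-5 = 1.548×10^8 Pa.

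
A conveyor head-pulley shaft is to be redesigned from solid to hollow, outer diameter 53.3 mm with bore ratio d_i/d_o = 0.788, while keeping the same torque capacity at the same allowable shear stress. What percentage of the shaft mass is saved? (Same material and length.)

Equal τ_max and T ⇒ the solid shaft needs d_s³ = d_o³(1−k⁴), so d_s = 53.3·(1−0.788⁴)^(1/3) = 45.31 mm.
Area ratio A_h/A_s = d_o²(1−k²)/d_s² = (1−k²)/(1−k⁴)^(2/3) = 0.5245.
Mass saving = 1 − 0.5245 = 47.6 %.

47.6 %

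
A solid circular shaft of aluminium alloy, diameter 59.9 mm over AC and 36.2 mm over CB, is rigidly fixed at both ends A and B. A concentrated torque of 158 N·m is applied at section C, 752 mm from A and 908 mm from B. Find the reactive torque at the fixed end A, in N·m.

Compatibility: T_A·a/J_AC = T_B·b/J_CB with T_A + T_B = T₀.
J_AC = 1.26×10^-6 m⁴, J_CB = 1.69×10^-7 m⁴, so T_A = T₀·(J_AC/a)/((J_AC/a)+(J_CB/b)) = 142.3 N·m, T_B = 15.72 N·m.

142 N·m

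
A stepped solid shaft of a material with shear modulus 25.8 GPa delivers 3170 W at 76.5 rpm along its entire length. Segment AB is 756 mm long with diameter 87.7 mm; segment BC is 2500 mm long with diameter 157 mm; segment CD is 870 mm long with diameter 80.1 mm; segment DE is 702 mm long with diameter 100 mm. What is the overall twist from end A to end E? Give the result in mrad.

7.04 mrad

ω = 2π·76.5/60 = 8.011 rad/s, so T = P/ω = 3170 / 8.011 = 395.7 N·m.
J_AB = π(0.0877)⁴/32 = 5.81×10^-6 m⁴; J_BC = π(0.157)⁴/32 = 5.96×10^-5 m⁴; J_CD = π(0.0801)⁴/32 = 4.04×10^-6 m⁴; J_DE = π(0.100)⁴/32 = 9.82×10^-6 m⁴.
θ = (T/G)·Σ L_i/J_i = (395.7/25.8×10⁹)·(0.756/5.81×10^-6 + 2.50/5.96×10^-5 + 0.870/4.04×10^-6 + 0.702/9.82×10^-6) = 7.038×10^-3 rad.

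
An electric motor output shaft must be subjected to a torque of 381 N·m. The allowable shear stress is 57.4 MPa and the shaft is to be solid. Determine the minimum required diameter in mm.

For a solid shaft τ_max = 16T/(πd³), so d = (16T/(π τ_allow))^(1/3) = (16·381.0/(π·5.74×10^7))^(1/3) = 0.03233 m.

32.3 mm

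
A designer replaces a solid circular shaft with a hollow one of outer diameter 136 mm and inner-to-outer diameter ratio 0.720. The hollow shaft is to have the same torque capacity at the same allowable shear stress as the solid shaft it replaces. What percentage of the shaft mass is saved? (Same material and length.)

40.7 %

Equal τ_max and T ⇒ the solid shaft needs d_s³ = d_o³(1−k⁴), so d_s = 136·(1−0.720⁴)^(1/3) = 122.5 mm.
Area ratio A_h/A_s = d_o²(1−k²)/d_s² = (1−k²)/(1−k⁴)^(2/3) = 0.5933.
Mass saving = 1 − 0.5933 = 40.7 %.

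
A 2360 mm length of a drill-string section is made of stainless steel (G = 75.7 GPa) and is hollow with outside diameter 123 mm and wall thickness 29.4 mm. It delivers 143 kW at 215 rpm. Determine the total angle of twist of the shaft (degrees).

ω = 2π·215/60 = 22.51 rad/s, so T = P/ω = 143×10³ / 22.51 = 6351 N·m.
J = π(d_o⁴ − d_i⁴)/32 = π(0.123⁴ − 0.0642⁴)/32 = 2.080×10^-5 m⁴.
θ = T·L/(G·J) = 6351 × 2.36 / (75.7×10⁹ × 2.080×10^-5) = 9.518×10^-3 rad.

0.545°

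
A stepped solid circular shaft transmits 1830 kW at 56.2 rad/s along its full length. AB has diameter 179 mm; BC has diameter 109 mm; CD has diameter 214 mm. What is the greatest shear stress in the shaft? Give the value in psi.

18600 psi

ω = 56.2 rad/s, so T = P/ω = 1830×10³ / 56.20 = 32560 N·m.
Under the same torque, τ_max = 16T/(πd³) is largest where d is smallest — segment BC (d = 109 mm).
τ_max = 16·32560/(π·(0.109)³) = 1.281×10^8 Pa.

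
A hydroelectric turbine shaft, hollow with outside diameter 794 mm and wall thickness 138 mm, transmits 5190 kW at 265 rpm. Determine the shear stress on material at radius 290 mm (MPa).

1.70 MPa

ω = 2π·265/60 = 27.75 rad/s, so T = P/ω = 5190×10³ / 27.75 = 187000 N·m.
J = π(d_o⁴ − d_i⁴)/32 = π(0.794⁴ − 0.518⁴)/32 = 0.03195 m⁴.
Shear stress varies linearly with radius: τ = T·r/J = 187000 × 0.290 / 0.03195 = 1.697×10^6 Pa.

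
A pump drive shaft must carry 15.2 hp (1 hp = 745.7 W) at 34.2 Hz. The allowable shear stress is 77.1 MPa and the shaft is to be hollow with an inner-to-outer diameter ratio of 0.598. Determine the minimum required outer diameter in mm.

15.9 mm

ω = 2π·34.2 = 214.9 rad/s, so T = P/ω = 15.2×745.7 / 214.9 = 52.75 N·m.
For a hollow shaft with d_i/d_o = 0.598: τ_max = 16T/(π d_o³ (1−k⁴)), so d_o = [16T/(π τ_allow (1−k⁴))]^(1/3) = [16·52.75/(π·7.71×10^7·0.8721)]^(1/3) = 0.01587 m.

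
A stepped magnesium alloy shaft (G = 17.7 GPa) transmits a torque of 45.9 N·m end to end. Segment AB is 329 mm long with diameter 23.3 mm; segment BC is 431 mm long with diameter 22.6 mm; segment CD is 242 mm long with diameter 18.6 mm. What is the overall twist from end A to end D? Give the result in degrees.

7.25°

J_AB = π(0.0233)⁴/32 = 2.89×10^-8 m⁴; J_BC = π(0.0226)⁴/32 = 2.56×10^-8 m⁴; J_CD = π(0.0186)⁴/32 = 1.18×10^-8 m⁴.
θ = (T/G)·Σ L_i/J_i = (45.90/17.7×10⁹)·(0.329/2.89×10^-8 + 0.431/2.56×10^-8 + 0.242/1.18×10^-8) = 0.1265 rad.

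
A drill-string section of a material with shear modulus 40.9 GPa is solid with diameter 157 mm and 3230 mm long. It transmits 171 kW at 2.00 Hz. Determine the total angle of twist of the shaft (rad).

0.0180 rad

ω = 2π·2.00 = 12.57 rad/s, so T = P/ω = 171×10³ / 12.57 = 13610 N·m.
J = πd⁴/32 = π(0.157)⁴/32 = 5.965×10^-5 m⁴.
θ = T·L/(G·J) = 13610 × 3.23 / (40.9×10⁹ × 5.965×10^-5) = 0.01802 rad.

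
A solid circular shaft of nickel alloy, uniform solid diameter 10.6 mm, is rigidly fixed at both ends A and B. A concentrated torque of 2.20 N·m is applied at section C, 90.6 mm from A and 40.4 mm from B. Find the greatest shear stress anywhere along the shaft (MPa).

With uniform GJ and both ends fixed, compatibility θ_AC = θ_CB gives T_A·a = T_B·b, together with T_A + T_B = T₀.
T_A = T₀·b/(a+b) = 2.200·40.4/131.0 = 0.6785 N·m; T_B = 1.522 N·m.
τ in each portion: τ_AC = 2.90×10^6 Pa, τ_CB = 6.51×10^6 Pa; maximum is in CB.
τ_max = T_CB·r/J = 1.522·0.00530/1.24×10^-9 = 6.506×10^6 Pa.

6.51 MPa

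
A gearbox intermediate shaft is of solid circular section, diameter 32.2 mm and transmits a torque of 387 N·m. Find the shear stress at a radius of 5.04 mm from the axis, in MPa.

18.5 MPa

J = πd⁴/32 = π(0.0322)⁴/32 = 1.055×10^-7 m⁴.
Shear stress varies linearly with radius: τ = T·r/J = 387.0 × 0.00504 / 1.055×10^-7 = 1.848×10^7 Pa.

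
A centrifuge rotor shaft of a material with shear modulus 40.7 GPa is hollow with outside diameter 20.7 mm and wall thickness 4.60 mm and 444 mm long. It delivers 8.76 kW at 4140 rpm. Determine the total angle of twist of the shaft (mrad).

13.5 mrad

ω = 2π·4140/60 = 433.5 rad/s, so T = P/ω = 8.76×10³ / 433.5 = 20.21 N·m.
J = π(d_o⁴ − d_i⁴)/32 = π(0.0207⁴ − 0.0115⁴)/32 = 1.631×10^-8 m⁴.
θ = T·L/(G·J) = 20.21 × 0.444 / (40.7×10⁹ × 1.631×10^-8) = 0.01352 rad.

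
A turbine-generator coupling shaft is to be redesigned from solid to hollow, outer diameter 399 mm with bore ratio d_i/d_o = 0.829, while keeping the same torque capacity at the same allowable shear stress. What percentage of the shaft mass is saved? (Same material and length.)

Equal τ_max and T ⇒ the solid shaft needs d_s³ = d_o³(1−k⁴), so d_s = 399·(1−0.829⁴)^(1/3) = 322.4 mm.
Area ratio A_h/A_s = d_o²(1−k²)/d_s² = (1−k²)/(1−k⁴)^(2/3) = 0.4789.
Mass saving = 1 − 0.4789 = 52.1 %.

52.1 %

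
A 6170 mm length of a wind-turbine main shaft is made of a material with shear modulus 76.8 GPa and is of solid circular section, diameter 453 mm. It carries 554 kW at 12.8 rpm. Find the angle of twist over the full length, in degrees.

0.460°

ω = 2π·12.8/60 = 1.340 rad/s, so T = P/ω = 554×10³ / 1.340 = 413300 N·m.
J = πd⁴/32 = π(0.453)⁴/32 = 4.134×10^-3 m⁴.
θ = T·L/(G·J) = 413300 × 6.17 / (76.8×10⁹ × 4.134×10^-3) = 8.032×10^-3 rad.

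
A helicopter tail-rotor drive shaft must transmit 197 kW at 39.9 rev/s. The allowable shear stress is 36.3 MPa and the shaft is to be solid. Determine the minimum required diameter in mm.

ω = 2π·39.9 = 250.7 rad/s, so T = P/ω = 197×10³ / 250.7 = 785.8 N·m.
For a solid shaft τ_max = 16T/(πd³), so d = (16T/(π τ_allow))^(1/3) = (16·785.8/(π·3.63×10^7))^(1/3) = 0.04795 m.

48.0 mm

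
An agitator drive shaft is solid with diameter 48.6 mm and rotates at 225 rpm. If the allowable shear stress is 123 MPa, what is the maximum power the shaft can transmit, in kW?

65.3 kW

J = πd⁴/32 = π(0.0486)⁴/32 = 5.477×10^-7 m⁴.
T_max = τ_allow·J/r = 1.23×10^8 × 5.477×10^-7 / 0.0243 = 2772 N·m.
ω = 2π·225/60 = 23.56 rad/s, so P_max = T_max·ω = 6.532×10^4 W.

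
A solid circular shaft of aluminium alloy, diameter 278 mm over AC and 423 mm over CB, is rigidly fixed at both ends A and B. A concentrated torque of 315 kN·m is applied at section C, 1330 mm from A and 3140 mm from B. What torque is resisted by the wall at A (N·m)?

96300 N·m

Compatibility: T_A·a/J_AC = T_B·b/J_CB with T_A + T_B = T₀.
J_AC = 5.86×10^-4 m⁴, J_CB = 3.14×10^-3 m⁴, so T_A = T₀·(J_AC/a)/((J_AC/a)+(J_CB/b)) = 96320 N·m, T_B = 218700 N·m.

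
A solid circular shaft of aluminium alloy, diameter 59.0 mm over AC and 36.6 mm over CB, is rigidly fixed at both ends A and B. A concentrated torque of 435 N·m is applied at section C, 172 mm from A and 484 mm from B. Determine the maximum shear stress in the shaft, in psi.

Compatibility: T_A·a/J_AC = T_B·b/J_CB with T_A + T_B = T₀.
J_AC = 1.19×10^-6 m⁴, J_CB = 1.76×10^-7 m⁴, so T_A = T₀·(J_AC/a)/((J_AC/a)+(J_CB/b)) = 413.3 N·m, T_B = 21.75 N·m.
τ in each portion: τ_AC = 1.02×10^7 Pa, τ_CB = 2.26×10^6 Pa; maximum is in AC.
τ_max = T_AC·r/J = 413.3·0.0295/1.19×10^-6 = 1.025×10^7 Pa.

1490 psi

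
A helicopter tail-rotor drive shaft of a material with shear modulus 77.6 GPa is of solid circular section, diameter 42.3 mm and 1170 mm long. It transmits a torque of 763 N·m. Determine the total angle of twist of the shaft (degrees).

2.10°

J = πd⁴/32 = π(0.0423)⁴/32 = 3.143×10^-7 m⁴.
θ = T·L/(G·J) = 763.0 × 1.17 / (77.6×10⁹ × 3.143×10^-7) = 0.03660 rad.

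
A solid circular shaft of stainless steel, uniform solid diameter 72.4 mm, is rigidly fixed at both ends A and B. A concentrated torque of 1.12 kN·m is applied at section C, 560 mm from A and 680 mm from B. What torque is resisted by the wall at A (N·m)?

614 N·m

With uniform GJ and both ends fixed, compatibility θ_AC = θ_CB gives T_A·a = T_B·b, together with T_A + T_B = T₀.
T_A = T₀·b/(a+b) = 1120·680/1240 = 614.2 N·m; T_B = 505.8 N·m.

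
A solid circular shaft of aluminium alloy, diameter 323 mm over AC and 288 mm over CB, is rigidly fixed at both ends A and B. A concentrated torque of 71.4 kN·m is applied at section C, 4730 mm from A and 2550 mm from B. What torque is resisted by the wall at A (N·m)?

Compatibility: T_A·a/J_AC = T_B·b/J_CB with T_A + T_B = T₀.
J_AC = 1.07×10^-3 m⁴, J_CB = 6.75×10^-4 m⁴, so T_A = T₀·(J_AC/a)/((J_AC/a)+(J_CB/b)) = 32870 N·m, T_B = 38530 N·m.

32900 N·m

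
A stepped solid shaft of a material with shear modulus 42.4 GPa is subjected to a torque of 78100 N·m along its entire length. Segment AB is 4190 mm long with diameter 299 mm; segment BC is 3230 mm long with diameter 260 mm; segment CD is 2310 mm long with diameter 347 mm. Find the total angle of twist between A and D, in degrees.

1.49°

J_AB = π(0.299)⁴/32 = 7.85×10^-4 m⁴; J_BC = π(0.260)⁴/32 = 4.49×10^-4 m⁴; J_CD = π(0.347)⁴/32 = 1.42×10^-3 m⁴.
θ = (T/G)·Σ L_i/J_i = (78100/42.4×10⁹)·(4.19/7.85×10^-4 + 3.23/4.49×10^-4 + 2.31/1.42×10^-3) = 0.02609 rad.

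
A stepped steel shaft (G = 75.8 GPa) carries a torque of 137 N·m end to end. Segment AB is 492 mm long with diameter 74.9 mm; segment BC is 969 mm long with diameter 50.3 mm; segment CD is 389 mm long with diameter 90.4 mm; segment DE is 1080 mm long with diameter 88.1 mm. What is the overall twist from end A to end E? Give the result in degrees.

J_AB = π(0.0749)⁴/32 = 3.09×10^-6 m⁴; J_BC = π(0.0503)⁴/32 = 6.28×10^-7 m⁴; J_CD = π(0.0904)⁴/32 = 6.56×10^-6 m⁴; J_DE = π(0.0881)⁴/32 = 5.91×10^-6 m⁴.
θ = (T/G)·Σ L_i/J_i = (137.0/75.8×10⁹)·(0.492/3.09×10^-6 + 0.969/6.28×10^-7 + 0.389/6.56×10^-6 + 1.08/5.91×10^-6) = 3.512×10^-3 rad.

0.201°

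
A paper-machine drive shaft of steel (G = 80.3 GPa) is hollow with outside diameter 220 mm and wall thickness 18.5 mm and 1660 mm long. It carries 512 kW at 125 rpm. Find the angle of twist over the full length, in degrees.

0.386°

ω = 2π·125/60 = 13.09 rad/s, so T = P/ω = 512×10³ / 13.09 = 39110 N·m.
J = π(d_o⁴ − d_i⁴)/32 = π(0.220⁴ − 0.183⁴)/32 = 1.199×10^-4 m⁴.
θ = T·L/(G·J) = 39110 × 1.66 / (80.3×10⁹ × 1.199×10^-4) = 6.745×10^-3 rad.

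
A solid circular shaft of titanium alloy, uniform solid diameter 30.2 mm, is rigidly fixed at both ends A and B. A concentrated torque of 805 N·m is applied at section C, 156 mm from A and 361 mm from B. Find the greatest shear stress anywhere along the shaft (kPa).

104000 kPa

With uniform GJ and both ends fixed, compatibility θ_AC = θ_CB gives T_A·a = T_B·b, together with T_A + T_B = T₀.
T_A = T₀·b/(a+b) = 805.0·361/517.0 = 562.1 N·m; T_B = 242.9 N·m.
τ in each portion: τ_AC = 1.04×10^8 Pa, τ_CB = 4.49×10^7 Pa; maximum is in AC.
τ_max = T_AC·r/J = 562.1·0.0151/8.17×10^-8 = 1.039×10^8 Pa.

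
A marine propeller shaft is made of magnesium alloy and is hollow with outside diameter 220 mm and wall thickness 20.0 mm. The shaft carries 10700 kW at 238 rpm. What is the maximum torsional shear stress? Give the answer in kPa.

ω = 2π·238/60 = 24.92 rad/s, so T = P/ω = 10700×10³ / 24.92 = 429300 N·m.
J = π(d_o⁴ − d_i⁴)/32 = π(0.220⁴ − 0.180⁴)/32 = 1.269×10^-4 m⁴.
τ_max = T·r/J = 429300 × 0.110 / 1.269×10^-4 = 3.721×10^8 Pa.

372000 kPa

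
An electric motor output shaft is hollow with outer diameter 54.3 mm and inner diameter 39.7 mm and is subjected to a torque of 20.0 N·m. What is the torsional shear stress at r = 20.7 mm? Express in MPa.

0.679 MPa

J = π(d_o⁴ − d_i⁴)/32 = π(0.0543⁴ − 0.0397⁴)/32 = 6.096×10^-7 m⁴.
Shear stress varies linearly with radius: τ = T·r/J = 20.00 × 0.0207 / 6.096×10^-7 = 6.791×10^5 Pa.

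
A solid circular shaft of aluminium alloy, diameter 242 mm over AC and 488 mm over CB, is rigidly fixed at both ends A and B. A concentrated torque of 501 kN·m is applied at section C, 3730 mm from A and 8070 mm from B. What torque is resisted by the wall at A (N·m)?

Compatibility: T_A·a/J_AC = T_B·b/J_CB with T_A + T_B = T₀.
J_AC = 3.37×10^-4 m⁴, J_CB = 5.57×10^-3 m⁴, so T_A = T₀·(J_AC/a)/((J_AC/a)+(J_CB/b)) = 57970 N·m, T_B = 443000 N·m.

58000 N·m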